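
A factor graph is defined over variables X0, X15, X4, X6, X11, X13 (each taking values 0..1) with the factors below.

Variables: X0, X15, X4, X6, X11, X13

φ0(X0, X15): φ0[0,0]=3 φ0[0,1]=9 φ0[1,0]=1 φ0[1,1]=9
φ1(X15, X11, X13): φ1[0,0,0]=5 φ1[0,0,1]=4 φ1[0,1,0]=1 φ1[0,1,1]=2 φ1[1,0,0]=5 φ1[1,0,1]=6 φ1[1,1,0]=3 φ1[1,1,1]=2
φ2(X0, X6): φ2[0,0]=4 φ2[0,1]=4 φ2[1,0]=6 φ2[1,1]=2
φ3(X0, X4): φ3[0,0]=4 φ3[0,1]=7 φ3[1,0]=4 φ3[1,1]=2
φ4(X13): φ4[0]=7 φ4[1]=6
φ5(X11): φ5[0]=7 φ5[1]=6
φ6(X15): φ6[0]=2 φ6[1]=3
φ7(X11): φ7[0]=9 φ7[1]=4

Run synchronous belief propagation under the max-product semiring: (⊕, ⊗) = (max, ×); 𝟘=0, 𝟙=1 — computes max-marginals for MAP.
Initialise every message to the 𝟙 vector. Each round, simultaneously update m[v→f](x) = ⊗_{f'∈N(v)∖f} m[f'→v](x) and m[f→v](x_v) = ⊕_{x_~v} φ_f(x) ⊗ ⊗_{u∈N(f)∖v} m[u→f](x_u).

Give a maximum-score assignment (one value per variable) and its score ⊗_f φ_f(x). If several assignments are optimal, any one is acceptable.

assignment: (X0=0, X15=1, X4=1, X6=0, X11=0, X13=1); score = 1714608

init: all messages = 𝟙 over 2 values
r1 m[φ0→X0] = [9, 9]
r1 m[φ0→X15] = [3, 9]
r1 m[φ1→X15] = [5, 6]
r1 m[φ1→X11] = [6, 3]
r1 m[φ1→X13] = [5, 6]
r1 m[φ2→X0] = [4, 6]
r1 m[φ2→X6] = [6, 4]
r1 m[φ3→X0] = [7, 4]
r1 m[φ3→X4] = [4, 7]
r1 m[φ4→X13] = [7, 6]
r1 m[φ5→X11] = [7, 6]
r1 m[φ6→X15] = [2, 3]
r1 m[φ7→X11] = [9, 4]
r1 m[X0→φ0] = [1, 1]
r1 m[X0→φ2] = [1, 1]
r1 m[X0→φ3] = [1, 1]
r1 m[X15→φ0] = [1, 1]
r1 m[X15→φ1] = [1, 1]
r1 m[X15→φ6] = [1, 1]
r1 m[X4→φ3] = [1, 1]
r1 m[X6→φ2] = [1, 1]
r1 m[X11→φ1] = [1, 1]
r1 m[X11→φ5] = [1, 1]
r1 m[X11→φ7] = [1, 1]
r1 m[X13→φ1] = [1, 1]
r1 m[X13→φ4] = [1, 1]
r2 m[φ0→X0] = [9, 9]
r2 m[φ0→X15] = [3, 9]
r2 m[φ1→X15] = [5, 6]
r2 m[φ1→X11] = [6, 3]
r2 m[φ1→X13] = [5, 6]
r2 m[φ2→X0] = [4, 6]
r2 m[φ2→X6] = [6, 4]
r2 m[φ3→X0] = [7, 4]
r2 m[φ3→X4] = [4, 7]
r2 m[φ4→X13] = [7, 6]
r2 m[φ5→X11] = [7, 6]
r2 m[φ6→X15] = [2, 3]
r2 m[φ7→X11] = [9, 4]
r2 m[X0→φ0] = [28, 24]
r2 m[X0→φ2] = [63, 36]
r2 m[X0→φ3] = [36, 54]
r2 m[X15→φ0] = [10, 18]
r2 m[X15→φ1] = [6, 27]
r2 m[X15→φ6] = [15, 54]
r2 m[X4→φ3] = [1, 1]
r2 m[X6→φ2] = [1, 1]
r2 m[X11→φ1] = [63, 24]
r2 m[X11→φ5] = [54, 12]
r2 m[X11→φ7] = [42, 18]
r2 m[X13→φ1] = [7, 6]
r2 m[X13→φ4] = [5, 6]
r3 m[φ0→X0] = [162, 162]
r3 m[φ0→X15] = [84, 252]
r3 m[φ1→X15] = [2205, 2268]
r3 m[φ1→X11] = [972, 567]
r3 m[φ1→X13] = [8505, 10206]
r3 m[φ2→X0] = [4, 6]
r3 m[φ2→X6] = [252, 252]
r3 m[φ3→X0] = [7, 4]
r3 m[φ3→X4] = [216, 252]
r3 m[φ4→X13] = [7, 6]
r3 m[φ5→X11] = [7, 6]
r3 m[φ6→X15] = [2, 3]
r3 m[φ7→X11] = [9, 4]
r3 m[X0→φ0] = [28, 24]
r3 m[X0→φ2] = [63, 36]
r3 m[X0→φ3] = [36, 54]
r3 m[X15→φ0] = [10, 18]
r3 m[X15→φ1] = [6, 27]
r3 m[X15→φ6] = [15, 54]
r3 m[X4→φ3] = [1, 1]
r3 m[X6→φ2] = [1, 1]
r3 m[X11→φ1] = [63, 24]
r3 m[X11→φ5] = [54, 12]
r3 m[X11→φ7] = [42, 18]
r3 m[X13→φ1] = [7, 6]
r3 m[X13→φ4] = [5, 6]
r4 m[φ0→X0] = [162, 162]
r4 m[φ0→X15] = [84, 252]
r4 m[φ1→X15] = [2205, 2268]
r4 m[φ1→X11] = [972, 567]
r4 m[φ1→X13] = [8505, 10206]
r4 m[φ2→X0] = [4, 6]
r4 m[φ2→X6] = [252, 252]
r4 m[φ3→X0] = [7, 4]
r4 m[φ3→X4] = [216, 252]
r4 m[φ4→X13] = [7, 6]
r4 m[φ5→X11] = [7, 6]
r4 m[φ6→X15] = [2, 3]
r4 m[φ7→X11] = [9, 4]
r4 m[X0→φ0] = [28, 24]
r4 m[X0→φ2] = [1134, 648]
r4 m[X0→φ3] = [648, 972]
r4 m[X15→φ0] = [4410, 6804]
r4 m[X15→φ1] = [168, 756]
r4 m[X15→φ6] = [185220, 571536]
r4 m[X4→φ3] = [1, 1]
r4 m[X6→φ2] = [1, 1]
r4 m[X11→φ1] = [63, 24]
r4 m[X11→φ5] = [8748, 2268]
r4 m[X11→φ7] = [6804, 3402]
r4 m[X13→φ1] = [7, 6]
r4 m[X13→φ4] = [8505, 10206]
r5 m[φ0→X0] = [61236, 61236]
r5 m[φ0→X15] = [84, 252]
r5 m[φ1→X15] = [2205, 2268]
r5 m[φ1→X11] = [27216, 15876]
r5 m[φ1→X13] = [238140, 285768]
r5 m[φ2→X0] = [4, 6]
r5 m[φ2→X6] = [4536, 4536]
r5 m[φ3→X0] = [7, 4]
r5 m[φ3→X4] = [3888, 4536]
r5 m[φ4→X13] = [7, 6]
r5 m[φ5→X11] = [7, 6]
r5 m[φ6→X15] = [2, 3]
r5 m[φ7→X11] = [9, 4]
r5 m[X0→φ0] = [28, 24]
r5 m[X0→φ2] = [1134, 648]
r5 m[X0→φ3] = [648, 972]
r5 m[X15→φ0] = [4410, 6804]
r5 m[X15→φ1] = [168, 756]
r5 m[X15→φ6] = [185220, 571536]
r5 m[X4→φ3] = [1, 1]
r5 m[X6→φ2] = [1, 1]
r5 m[X11→φ1] = [63, 24]
r5 m[X11→φ5] = [8748, 2268]
r5 m[X11→φ7] = [6804, 3402]
r5 m[X13→φ1] = [7, 6]
r5 m[X13→φ4] = [8505, 10206]
r6 m[φ0→X0] = [61236, 61236]
r6 m[φ0→X15] = [84, 252]
r6 m[φ1→X15] = [2205, 2268]
r6 m[φ1→X11] = [27216, 15876]
r6 m[φ1→X13] = [238140, 285768]
r6 m[φ2→X0] = [4, 6]
r6 m[φ2→X6] = [4536, 4536]
r6 m[φ3→X0] = [7, 4]
r6 m[φ3→X4] = [3888, 4536]
r6 m[φ4→X13] = [7, 6]
r6 m[φ5→X11] = [7, 6]
r6 m[φ6→X15] = [2, 3]
r6 m[φ7→X11] = [9, 4]
r6 m[X0→φ0] = [28, 24]
r6 m[X0→φ2] = [428652, 244944]
r6 m[X0→φ3] = [244944, 367416]
r6 m[X15→φ0] = [4410, 6804]
r6 m[X15→φ1] = [168, 756]
r6 m[X15→φ6] = [185220, 571536]
r6 m[X4→φ3] = [1, 1]
r6 m[X6→φ2] = [1, 1]
r6 m[X11→φ1] = [63, 24]
r6 m[X11→φ5] = [244944, 63504]
r6 m[X11→φ7] = [190512, 95256]
r6 m[X13→φ1] = [7, 6]
r6 m[X13→φ4] = [238140, 285768]
r7 m[φ0→X0] = [61236, 61236]
r7 m[φ0→X15] = [84, 252]
r7 m[φ1→X15] = [2205, 2268]
r7 m[φ1→X11] = [27216, 15876]
r7 m[φ1→X13] = [238140, 285768]
r7 m[φ2→X0] = [4, 6]
r7 m[φ2→X6] = [1714608, 1714608]
r7 m[φ3→X0] = [7, 4]
r7 m[φ3→X4] = [1469664, 1714608]
r7 m[φ4→X13] = [7, 6]
r7 m[φ5→X11] = [7, 6]
r7 m[φ6→X15] = [2, 3]
r7 m[φ7→X11] = [9, 4]
r7 m[X0→φ0] = [28, 24]
r7 m[X0→φ2] = [428652, 244944]
r7 m[X0→φ3] = [244944, 367416]
r7 m[X15→φ0] = [4410, 6804]
r7 m[X15→φ1] = [168, 756]
r7 m[X15→φ6] = [185220, 571536]
r7 m[X4→φ3] = [1, 1]
r7 m[X6→φ2] = [1, 1]
r7 m[X11→φ1] = [63, 24]
r7 m[X11→φ5] = [244944, 63504]
r7 m[X11→φ7] = [190512, 95256]
r7 m[X13→φ1] = [7, 6]
r7 m[X13→φ4] = [238140, 285768]
r8 m[φ0→X0] = [61236, 61236]
r8 m[φ0→X15] = [84, 252]
r8 m[φ1→X15] = [2205, 2268]
r8 m[φ1→X11] = [27216, 15876]
r8 m[φ1→X13] = [238140, 285768]
r8 m[φ2→X0] = [4, 6]
r8 m[φ2→X6] = [1714608, 1714608]
r8 m[φ3→X0] = [7, 4]
r8 m[φ3→X4] = [1469664, 1714608]
r8 m[φ4→X13] = [7, 6]
r8 m[φ5→X11] = [7, 6]
r8 m[φ6→X15] = [2, 3]
r8 m[φ7→X11] = [9, 4]
r8 m[X0→φ0] = [28, 24]
r8 m[X0→φ2] = [428652, 244944]
r8 m[X0→φ3] = [244944, 367416]
r8 m[X15→φ0] = [4410, 6804]
r8 m[X15→φ1] = [168, 756]
r8 m[X15→φ6] = [185220, 571536]
r8 m[X4→φ3] = [1, 1]
r8 m[X6→φ2] = [1, 1]
r8 m[X11→φ1] = [63, 24]
r8 m[X11→φ5] = [244944, 63504]
r8 m[X11→φ7] = [190512, 95256]
r8 m[X13→φ1] = [7, 6]
r8 m[X13→φ4] = [238140, 285768]
fixed point reached at round 8
traceback from X0: (X0=0, X15=1, X4=1, X6=0, X11=0, X13=1), score=1714608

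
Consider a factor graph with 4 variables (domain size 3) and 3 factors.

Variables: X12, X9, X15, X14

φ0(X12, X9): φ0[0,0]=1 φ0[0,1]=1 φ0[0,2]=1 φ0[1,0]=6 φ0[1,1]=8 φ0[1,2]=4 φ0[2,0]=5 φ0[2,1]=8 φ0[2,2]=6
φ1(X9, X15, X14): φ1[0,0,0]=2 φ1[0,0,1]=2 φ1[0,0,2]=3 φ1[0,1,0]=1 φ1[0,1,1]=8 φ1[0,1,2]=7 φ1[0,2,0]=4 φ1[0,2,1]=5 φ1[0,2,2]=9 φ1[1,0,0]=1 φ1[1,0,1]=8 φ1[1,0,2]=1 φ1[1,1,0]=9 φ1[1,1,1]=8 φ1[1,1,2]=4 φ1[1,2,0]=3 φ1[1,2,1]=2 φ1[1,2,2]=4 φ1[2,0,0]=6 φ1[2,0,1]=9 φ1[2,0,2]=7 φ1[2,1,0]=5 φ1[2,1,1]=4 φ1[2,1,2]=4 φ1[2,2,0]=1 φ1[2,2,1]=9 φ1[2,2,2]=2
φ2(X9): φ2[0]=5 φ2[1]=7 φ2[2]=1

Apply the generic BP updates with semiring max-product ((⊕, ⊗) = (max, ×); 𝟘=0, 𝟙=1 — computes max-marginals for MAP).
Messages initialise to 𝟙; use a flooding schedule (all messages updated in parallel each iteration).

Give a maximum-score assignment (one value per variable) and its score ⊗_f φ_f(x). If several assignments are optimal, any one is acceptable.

assignment: (X12=1, X9=1, X15=1, X14=0); score = 504

init: all messages = 𝟙 over 3 values
r1 m[φ0→X12] = [1, 8, 8]
r1 m[φ0→X9] = [6, 8, 6]
r1 m[φ1→X9] = [9, 9, 9]
r1 m[φ1→X15] = [9, 9, 9]
r1 m[φ1→X14] = [9, 9, 9]
r1 m[φ2→X9] = [5, 7, 1]
r1 m[X12→φ0] = [1, 1, 1]
r1 m[X9→φ0] = [1, 1, 1]
r1 m[X9→φ1] = [1, 1, 1]
r1 m[X9→φ2] = [1, 1, 1]
r1 m[X15→φ1] = [1, 1, 1]
r1 m[X14→φ1] = [1, 1, 1]
r2 m[φ0→X12] = [1, 8, 8]
r2 m[φ0→X9] = [6, 8, 6]
r2 m[φ1→X9] = [9, 9, 9]
r2 m[φ1→X15] = [9, 9, 9]
r2 m[φ1→X14] = [9, 9, 9]
r2 m[φ2→X9] = [5, 7, 1]
r2 m[X12→φ0] = [1, 1, 1]
r2 m[X9→φ0] = [45, 63, 9]
r2 m[X9→φ1] = [30, 56, 6]
r2 m[X9→φ2] = [54, 72, 54]
r2 m[X15→φ1] = [1, 1, 1]
r2 m[X14→φ1] = [1, 1, 1]
r3 m[φ0→X12] = [63, 504, 504]
r3 m[φ0→X9] = [6, 8, 6]
r3 m[φ1→X9] = [9, 9, 9]
r3 m[φ1→X15] = [448, 504, 270]
r3 m[φ1→X14] = [504, 448, 270]
r3 m[φ2→X9] = [5, 7, 1]
r3 m[X12→φ0] = [1, 1, 1]
r3 m[X9→φ0] = [45, 63, 9]
r3 m[X9→φ1] = [30, 56, 6]
r3 m[X9→φ2] = [54, 72, 54]
r3 m[X15→φ1] = [1, 1, 1]
r3 m[X14→φ1] = [1, 1, 1]
r4 m[φ0→X12] = [63, 504, 504]
r4 m[φ0→X9] = [6, 8, 6]
r4 m[φ1→X9] = [9, 9, 9]
r4 m[φ1→X15] = [448, 504, 270]
r4 m[φ1→X14] = [504, 448, 270]
r4 m[φ2→X9] = [5, 7, 1]
r4 m[X12→φ0] = [1, 1, 1]
r4 m[X9→φ0] = [45, 63, 9]
r4 m[X9→φ1] = [30, 56, 6]
r4 m[X9→φ2] = [54, 72, 54]
r4 m[X15→φ1] = [1, 1, 1]
r4 m[X14→φ1] = [1, 1, 1]
fixed point reached at round 4
traceback from X12: (X12=1, X9=1, X15=1, X14=0), score=504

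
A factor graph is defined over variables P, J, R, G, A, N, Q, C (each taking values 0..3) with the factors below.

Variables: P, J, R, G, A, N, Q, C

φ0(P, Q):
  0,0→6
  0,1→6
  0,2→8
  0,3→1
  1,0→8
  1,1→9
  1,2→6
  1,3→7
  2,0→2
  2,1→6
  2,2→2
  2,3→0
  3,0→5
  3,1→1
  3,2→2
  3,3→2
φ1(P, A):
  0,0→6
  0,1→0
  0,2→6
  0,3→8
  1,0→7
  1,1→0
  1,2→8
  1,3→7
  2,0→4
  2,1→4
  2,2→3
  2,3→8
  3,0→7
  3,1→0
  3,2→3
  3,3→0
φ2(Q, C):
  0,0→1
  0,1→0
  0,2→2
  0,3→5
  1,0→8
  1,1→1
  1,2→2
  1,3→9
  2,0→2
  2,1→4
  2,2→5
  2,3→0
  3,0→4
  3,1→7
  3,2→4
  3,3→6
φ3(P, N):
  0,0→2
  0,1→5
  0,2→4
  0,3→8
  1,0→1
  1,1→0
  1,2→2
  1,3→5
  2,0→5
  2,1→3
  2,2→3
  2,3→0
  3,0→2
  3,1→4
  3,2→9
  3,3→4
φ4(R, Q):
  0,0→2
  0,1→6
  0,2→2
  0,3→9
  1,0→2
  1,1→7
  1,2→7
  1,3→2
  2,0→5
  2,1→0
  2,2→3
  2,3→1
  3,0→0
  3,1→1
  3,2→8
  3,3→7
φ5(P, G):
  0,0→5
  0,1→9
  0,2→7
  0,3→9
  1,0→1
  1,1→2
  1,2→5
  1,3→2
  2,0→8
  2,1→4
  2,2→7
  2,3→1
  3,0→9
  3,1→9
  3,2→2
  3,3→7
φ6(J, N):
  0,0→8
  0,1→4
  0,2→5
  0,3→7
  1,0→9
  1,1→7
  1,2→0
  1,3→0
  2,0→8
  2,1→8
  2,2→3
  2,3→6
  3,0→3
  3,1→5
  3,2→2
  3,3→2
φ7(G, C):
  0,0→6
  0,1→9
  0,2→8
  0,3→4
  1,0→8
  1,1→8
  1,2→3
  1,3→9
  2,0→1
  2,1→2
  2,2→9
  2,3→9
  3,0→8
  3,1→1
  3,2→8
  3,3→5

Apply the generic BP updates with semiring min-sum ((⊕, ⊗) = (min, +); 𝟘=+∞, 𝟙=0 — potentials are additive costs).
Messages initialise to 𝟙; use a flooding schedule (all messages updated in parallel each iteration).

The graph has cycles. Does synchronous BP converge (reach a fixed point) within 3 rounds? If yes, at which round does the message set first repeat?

NOT CONVERGED within 3 rounds

init: all messages = 𝟙 over 4 values
r1 m[φ0→P] = [1, 6, 0, 1]
r1 m[φ0→Q] = [2, 1, 2, 0]
r1 m[φ1→P] = [0, 0, 3, 0]
r1 m[φ1→A] = [4, 0, 3, 0]
r1 m[φ2→Q] = [0, 1, 0, 4]
r1 m[φ2→C] = [1, 0, 2, 0]
r1 m[φ3→P] = [2, 0, 0, 2]
r1 m[φ3→N] = [1, 0, 2, 0]
r1 m[φ4→R] = [2, 2, 0, 0]
r1 m[φ4→Q] = [0, 0, 2, 1]
r1 m[φ5→P] = [5, 1, 1, 2]
r1 m[φ5→G] = [1, 2, 2, 1]
r1 m[φ6→J] = [4, 0, 3, 2]
r1 m[φ6→N] = [3, 4, 0, 0]
r1 m[φ7→G] = [4, 3, 1, 1]
r1 m[φ7→C] = [1, 1, 3, 4]
r1 m[P→φ0] = [0, 0, 0, 0]
r1 m[P→φ1] = [0, 0, 0, 0]
r1 m[P→φ3] = [0, 0, 0, 0]
r1 m[P→φ5] = [0, 0, 0, 0]
r1 m[J→φ6] = [0, 0, 0, 0]
r1 m[R→φ4] = [0, 0, 0, 0]
r1 m[G→φ5] = [0, 0, 0, 0]
r1 m[G→φ7] = [0, 0, 0, 0]
r1 m[A→φ1] = [0, 0, 0, 0]
r1 m[N→φ3] = [0, 0, 0, 0]
r1 m[N→φ6] = [0, 0, 0, 0]
r1 m[Q→φ0] = [0, 0, 0, 0]
r1 m[Q→φ2] = [0, 0, 0, 0]
r1 m[Q→φ4] = [0, 0, 0, 0]
r1 m[C→φ2] = [0, 0, 0, 0]
r1 m[C→φ7] = [0, 0, 0, 0]
r2 m[φ0→P] = [1, 6, 0, 1]
r2 m[φ0→Q] = [2, 1, 2, 0]
r2 m[φ1→P] = [0, 0, 3, 0]
r2 m[φ1→A] = [4, 0, 3, 0]
r2 m[φ2→Q] = [0, 1, 0, 4]
r2 m[φ2→C] = [1, 0, 2, 0]
r2 m[φ3→P] = [2, 0, 0, 2]
r2 m[φ3→N] = [1, 0, 2, 0]
r2 m[φ4→R] = [2, 2, 0, 0]
r2 m[φ4→Q] = [0, 0, 2, 1]
r2 m[φ5→P] = [5, 1, 1, 2]
r2 m[φ5→G] = [1, 2, 2, 1]
r2 m[φ6→J] = [4, 0, 3, 2]
r2 m[φ6→N] = [3, 4, 0, 0]
r2 m[φ7→G] = [4, 3, 1, 1]
r2 m[φ7→C] = [1, 1, 3, 4]
r2 m[P→φ0] = [7, 1, 4, 4]
r2 m[P→φ1] = [8, 7, 1, 5]
r2 m[P→φ3] = [6, 7, 4, 3]
r2 m[P→φ5] = [3, 6, 3, 3]
r2 m[J→φ6] = [0, 0, 0, 0]
r2 m[R→φ4] = [0, 0, 0, 0]
r2 m[G→φ5] = [4, 3, 1, 1]
r2 m[G→φ7] = [1, 2, 2, 1]
r2 m[A→φ1] = [0, 0, 0, 0]
r2 m[N→φ3] = [3, 4, 0, 0]
r2 m[N→φ6] = [1, 0, 2, 0]
r2 m[Q→φ0] = [0, 1, 2, 5]
r2 m[Q→φ2] = [2, 1, 4, 1]
r2 m[Q→φ4] = [2, 2, 2, 4]
r2 m[C→φ2] = [1, 1, 3, 4]
r2 m[C→φ7] = [1, 0, 2, 0]
r3 m[φ0→P] = [6, 8, 2, 2]
r3 m[φ0→Q] = [6, 5, 6, 4]
r3 m[φ1→P] = [0, 0, 3, 0]
r3 m[φ1→A] = [5, 5, 4, 5]
r3 m[φ2→Q] = [1, 2, 3, 5]
r3 m[φ2→C] = [3, 2, 3, 4]
r3 m[φ3→P] = [4, 2, 0, 4]
r3 m[φ3→N] = [5, 7, 7, 4]
r3 m[φ4→R] = [4, 4, 2, 2]
r3 m[φ4→Q] = [0, 0, 2, 1]
r3 m[φ5→P] = [8, 3, 2, 3]
r3 m[φ5→G] = [7, 7, 5, 4]
r3 m[φ6→J] = [4, 0, 5, 2]
r3 m[φ6→N] = [3, 4, 0, 0]
r3 m[φ7→G] = [4, 5, 2, 1]
r3 m[φ7→C] = [3, 2, 5, 5]
r3 m[P→φ0] = [7, 1, 4, 4]
r3 m[P→φ1] = [8, 7, 1, 5]
r3 m[P→φ3] = [6, 7, 4, 3]
r3 m[P→φ5] = [3, 6, 3, 3]
r3 m[J→φ6] = [0, 0, 0, 0]
r3 m[R→φ4] = [0, 0, 0, 0]
r3 m[G→φ5] = [4, 3, 1, 1]
r3 m[G→φ7] = [1, 2, 2, 1]
r3 m[A→φ1] = [0, 0, 0, 0]
r3 m[N→φ3] = [3, 4, 0, 0]
r3 m[N→φ6] = [1, 0, 2, 0]
r3 m[Q→φ0] = [0, 1, 2, 5]
r3 m[Q→φ2] = [2, 1, 4, 1]
r3 m[Q→φ4] = [2, 2, 2, 4]
r3 m[C→φ2] = [1, 1, 3, 4]
r3 m[C→φ7] = [1, 0, 2, 0]
no fixed point within 3 rounds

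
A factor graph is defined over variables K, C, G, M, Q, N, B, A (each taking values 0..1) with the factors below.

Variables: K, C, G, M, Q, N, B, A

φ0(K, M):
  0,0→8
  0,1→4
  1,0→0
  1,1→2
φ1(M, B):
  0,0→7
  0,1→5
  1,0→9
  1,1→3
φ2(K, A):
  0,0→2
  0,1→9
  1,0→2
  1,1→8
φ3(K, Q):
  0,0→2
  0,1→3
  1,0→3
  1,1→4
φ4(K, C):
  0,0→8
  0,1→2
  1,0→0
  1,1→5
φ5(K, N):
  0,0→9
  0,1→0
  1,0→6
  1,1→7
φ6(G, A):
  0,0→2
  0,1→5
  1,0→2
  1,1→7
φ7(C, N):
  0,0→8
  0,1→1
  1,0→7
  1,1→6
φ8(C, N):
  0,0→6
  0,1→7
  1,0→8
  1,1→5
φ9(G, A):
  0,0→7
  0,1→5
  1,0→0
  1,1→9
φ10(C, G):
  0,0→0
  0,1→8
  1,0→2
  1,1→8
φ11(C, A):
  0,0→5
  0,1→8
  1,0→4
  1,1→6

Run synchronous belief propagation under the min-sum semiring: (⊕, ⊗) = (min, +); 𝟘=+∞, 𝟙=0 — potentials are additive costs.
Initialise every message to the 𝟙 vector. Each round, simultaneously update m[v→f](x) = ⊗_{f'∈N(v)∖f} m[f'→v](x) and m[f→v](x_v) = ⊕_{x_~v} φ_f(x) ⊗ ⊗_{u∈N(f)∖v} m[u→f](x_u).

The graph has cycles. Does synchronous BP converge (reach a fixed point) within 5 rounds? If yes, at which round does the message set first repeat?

NOT CONVERGED within 5 rounds

init: all messages = 𝟙 over 2 values
r1 m[φ0→K] = [4, 0]
r1 m[φ0→M] = [0, 2]
r1 m[φ1→M] = [5, 3]
r1 m[φ1→B] = [7, 3]
r1 m[φ2→K] = [2, 2]
r1 m[φ2→A] = [2, 8]
r1 m[φ3→K] = [2, 3]
r1 m[φ3→Q] = [2, 3]
r1 m[φ4→K] = [2, 0]
r1 m[φ4→C] = [0, 2]
r1 m[φ5→K] = [0, 6]
r1 m[φ5→N] = [6, 0]
r1 m[φ6→G] = [2, 2]
r1 m[φ6→A] = [2, 5]
r1 m[φ7→C] = [1, 6]
r1 m[φ7→N] = [7, 1]
r1 m[φ8→C] = [6, 5]
r1 m[φ8→N] = [6, 5]
r1 m[φ9→G] = [5, 0]
r1 m[φ9→A] = [0, 5]
r1 m[φ10→C] = [0, 2]
r1 m[φ10→G] = [0, 8]
r1 m[φ11→C] = [5, 4]
r1 m[φ11→A] = [4, 6]
r1 m[K→φ0] = [0, 0]
r1 m[K→φ2] = [0, 0]
r1 m[K→φ3] = [0, 0]
r1 m[K→φ4] = [0, 0]
r1 m[K→φ5] = [0, 0]
r1 m[C→φ4] = [0, 0]
r1 m[C→φ7] = [0, 0]
r1 m[C→φ8] = [0, 0]
r1 m[C→φ10] = [0, 0]
r1 m[C→φ11] = [0, 0]
r1 m[G→φ6] = [0, 0]
r1 m[G→φ9] = [0, 0]
r1 m[G→φ10] = [0, 0]
r1 m[M→φ0] = [0, 0]
r1 m[M→φ1] = [0, 0]
r1 m[Q→φ3] = [0, 0]
r1 m[N→φ5] = [0, 0]
r1 m[N→φ7] = [0, 0]
r1 m[N→φ8] = [0, 0]
r1 m[B→φ1] = [0, 0]
r1 m[A→φ2] = [0, 0]
r1 m[A→φ6] = [0, 0]
r1 m[A→φ9] = [0, 0]
r1 m[A→φ11] = [0, 0]
r2 m[φ0→K] = [4, 0]
r2 m[φ0→M] = [0, 2]
r2 m[φ1→M] = [5, 3]
r2 m[φ1→B] = [7, 3]
r2 m[φ2→K] = [2, 2]
r2 m[φ2→A] = [2, 8]
r2 m[φ3→K] = [2, 3]
r2 m[φ3→Q] = [2, 3]
r2 m[φ4→K] = [2, 0]
r2 m[φ4→C] = [0, 2]
r2 m[φ5→K] = [0, 6]
r2 m[φ5→N] = [6, 0]
r2 m[φ6→G] = [2, 2]
r2 m[φ6→A] = [2, 5]
r2 m[φ7→C] = [1, 6]
r2 m[φ7→N] = [7, 1]
r2 m[φ8→C] = [6, 5]
r2 m[φ8→N] = [6, 5]
r2 m[φ9→G] = [5, 0]
r2 m[φ9→A] = [0, 5]
r2 m[φ10→C] = [0, 2]
r2 m[φ10→G] = [0, 8]
r2 m[φ11→C] = [5, 4]
r2 m[φ11→A] = [4, 6]
r2 m[K→φ0] = [6, 11]
r2 m[K→φ2] = [8, 9]
r2 m[K→φ3] = [8, 8]
r2 m[K→φ4] = [8, 11]
r2 m[K→φ5] = [10, 5]
r2 m[C→φ4] = [12, 17]
r2 m[C→φ7] = [11, 13]
r2 m[C→φ8] = [6, 14]
r2 m[C→φ10] = [12, 17]
r2 m[C→φ11] = [7, 15]
r2 m[G→φ6] = [5, 8]
r2 m[G→φ9] = [2, 10]
r2 m[G→φ10] = [7, 2]
r2 m[M→φ0] = [5, 3]
r2 m[M→φ1] = [0, 2]
r2 m[Q→φ3] = [0, 0]
r2 m[N→φ5] = [13, 6]
r2 m[N→φ7] = [12, 5]
r2 m[N→φ8] = [13, 1]
r2 m[B→φ1] = [0, 0]
r2 m[A→φ2] = [6, 16]
r2 m[A→φ6] = [6, 19]
r2 m[A→φ9] = [8, 19]
r2 m[A→φ11] = [4, 18]
r3 m[φ0→K] = [7, 5]
r3 m[φ0→M] = [11, 10]
r3 m[φ1→M] = [5, 3]
r3 m[φ1→B] = [7, 5]
r3 m[φ2→K] = [8, 8]
r3 m[φ2→A] = [10, 17]
r3 m[φ3→K] = [2, 3]
r3 m[φ3→Q] = [10, 11]
r3 m[φ4→K] = [19, 12]
r3 m[φ4→C] = [11, 10]
r3 m[φ5→K] = [6, 13]
r3 m[φ5→N] = [11, 10]
r3 m[φ6→G] = [8, 8]
r3 m[φ6→A] = [7, 10]
r3 m[φ7→C] = [6, 11]
r3 m[φ7→N] = [19, 12]
r3 m[φ8→C] = [8, 6]
r3 m[φ8→N] = [12, 13]
r3 m[φ9→G] = [15, 8]
r3 m[φ9→A] = [9, 7]
r3 m[φ10→C] = [7, 9]
r3 m[φ10→G] = [12, 20]
r3 m[φ11→C] = [9, 8]
r3 m[φ11→A] = [12, 15]
r3 m[K→φ0] = [6, 11]
r3 m[K→φ2] = [8, 9]
r3 m[K→φ3] = [8, 8]
r3 m[K→φ4] = [8, 11]
r3 m[K→φ5] = [10, 5]
r3 m[C→φ4] = [12, 17]
r3 m[C→φ7] = [11, 13]
r3 m[C→φ8] = [6, 14]
r3 m[C→φ10] = [12, 17]
r3 m[C→φ11] = [7, 15]
r3 m[G→φ6] = [5, 8]
r3 m[G→φ9] = [2, 10]
r3 m[G→φ10] = [7, 2]
r3 m[M→φ0] = [5, 3]
r3 m[M→φ1] = [0, 2]
r3 m[Q→φ3] = [0, 0]
r3 m[N→φ5] = [13, 6]
r3 m[N→φ7] = [12, 5]
r3 m[N→φ8] = [13, 1]
r3 m[B→φ1] = [0, 0]
r3 m[A→φ2] = [6, 16]
r3 m[A→φ6] = [6, 19]
r3 m[A→φ9] = [8, 19]
r3 m[A→φ11] = [4, 18]
r4 m[φ0→K] = [7, 5]
r4 m[φ0→M] = [11, 10]
r4 m[φ1→M] = [5, 3]
r4 m[φ1→B] = [7, 5]
r4 m[φ2→K] = [8, 8]
r4 m[φ2→A] = [10, 17]
r4 m[φ3→K] = [2, 3]
r4 m[φ3→Q] = [10, 11]
r4 m[φ4→K] = [19, 12]
r4 m[φ4→C] = [11, 10]
r4 m[φ5→K] = [6, 13]
r4 m[φ5→N] = [11, 10]
r4 m[φ6→G] = [8, 8]
r4 m[φ6→A] = [7, 10]
r4 m[φ7→C] = [6, 11]
r4 m[φ7→N] = [19, 12]
r4 m[φ8→C] = [8, 6]
r4 m[φ8→N] = [12, 13]
r4 m[φ9→G] = [15, 8]
r4 m[φ9→A] = [9, 7]
r4 m[φ10→C] = [7, 9]
r4 m[φ10→G] = [12, 20]
r4 m[φ11→C] = [9, 8]
r4 m[φ11→A] = [12, 15]
r4 m[K→φ0] = [35, 36]
r4 m[K→φ2] = [34, 33]
r4 m[K→φ3] = [40, 38]
r4 m[K→φ4] = [23, 29]
r4 m[K→φ5] = [36, 28]
r4 m[C→φ4] = [30, 34]
r4 m[C→φ7] = [35, 33]
r4 m[C→φ8] = [33, 38]
r4 m[C→φ10] = [34, 35]
r4 m[C→φ11] = [32, 36]
r4 m[G→φ6] = [27, 28]
r4 m[G→φ9] = [20, 28]
r4 m[G→φ10] = [23, 16]
r4 m[M→φ0] = [5, 3]
r4 m[M→φ1] = [11, 10]
r4 m[Q→φ3] = [0, 0]
r4 m[N→φ5] = [31, 25]
r4 m[N→φ7] = [23, 23]
r4 m[N→φ8] = [30, 22]
r4 m[B→φ1] = [0, 0]
r4 m[A→φ2] = [28, 32]
r4 m[A→φ6] = [31, 39]
r4 m[A→φ9] = [29, 42]
r4 m[A→φ11] = [26, 34]
r5 m[φ0→K] = [7, 5]
r5 m[φ0→M] = [36, 38]
r5 m[φ1→M] = [5, 3]
r5 m[φ1→B] = [18, 13]
r5 m[φ2→K] = [30, 30]
r5 m[φ2→A] = [35, 41]
r5 m[φ3→K] = [2, 3]
r5 m[φ3→Q] = [41, 42]
r5 m[φ4→K] = [36, 30]
r5 m[φ4→C] = [29, 25]
r5 m[φ5→K] = [25, 32]
r5 m[φ5→N] = [34, 35]
r5 m[φ6→G] = [33, 33]
r5 m[φ6→A] = [29, 32]
r5 m[φ7→C] = [24, 29]
r5 m[φ7→N] = [40, 36]
r5 m[φ8→C] = [29, 27]
r5 m[φ8→N] = [39, 40]
r5 m[φ9→G] = [36, 29]
r5 m[φ9→A] = [27, 25]
r5 m[φ10→C] = [23, 24]
r5 m[φ10→G] = [34, 42]
r5 m[φ11→C] = [31, 30]
r5 m[φ11→A] = [37, 40]
r5 m[K→φ0] = [35, 36]
r5 m[K→φ2] = [34, 33]
r5 m[K→φ3] = [40, 38]
r5 m[K→φ4] = [23, 29]
r5 m[K→φ5] = [36, 28]
r5 m[C→φ4] = [30, 34]
r5 m[C→φ7] = [35, 33]
r5 m[C→φ8] = [33, 38]
r5 m[C→φ10] = [34, 35]
r5 m[C→φ11] = [32, 36]
r5 m[G→φ6] = [27, 28]
r5 m[G→φ9] = [20, 28]
r5 m[G→φ10] = [23, 16]
r5 m[M→φ0] = [5, 3]
r5 m[M→φ1] = [11, 10]
r5 m[Q→φ3] = [0, 0]
r5 m[N→φ5] = [31, 25]
r5 m[N→φ7] = [23, 23]
r5 m[N→φ8] = [30, 22]
r5 m[B→φ1] = [0, 0]
r5 m[A→φ2] = [28, 32]
r5 m[A→φ6] = [31, 39]
r5 m[A→φ9] = [29, 42]
r5 m[A→φ11] = [26, 34]
no fixed point within 5 rounds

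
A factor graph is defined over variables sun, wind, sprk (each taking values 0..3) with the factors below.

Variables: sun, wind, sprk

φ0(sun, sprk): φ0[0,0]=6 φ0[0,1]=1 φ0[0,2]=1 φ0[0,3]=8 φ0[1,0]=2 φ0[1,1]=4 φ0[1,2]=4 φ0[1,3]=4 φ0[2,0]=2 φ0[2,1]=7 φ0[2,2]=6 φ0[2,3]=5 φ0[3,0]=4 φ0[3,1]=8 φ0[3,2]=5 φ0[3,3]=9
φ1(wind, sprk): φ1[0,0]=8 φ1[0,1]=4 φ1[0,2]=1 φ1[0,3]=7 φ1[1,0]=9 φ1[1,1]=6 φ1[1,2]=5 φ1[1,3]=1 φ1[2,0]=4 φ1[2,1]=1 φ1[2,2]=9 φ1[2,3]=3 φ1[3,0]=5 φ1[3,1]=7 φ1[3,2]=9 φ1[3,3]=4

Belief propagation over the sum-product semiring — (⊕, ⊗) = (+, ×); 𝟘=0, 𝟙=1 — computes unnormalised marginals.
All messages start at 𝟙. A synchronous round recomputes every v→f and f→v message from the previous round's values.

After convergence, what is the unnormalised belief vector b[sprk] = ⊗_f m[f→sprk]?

init: all messages = 𝟙 over 4 values
r1 m[φ0→sun] = [16, 14, 20, 26]
r1 m[φ0→sprk] = [14, 20, 16, 26]
r1 m[φ1→wind] = [20, 21, 17, 25]
r1 m[φ1→sprk] = [26, 18, 24, 15]
r1 m[sun→φ0] = [1, 1, 1, 1]
r1 m[wind→φ1] = [1, 1, 1, 1]
r1 m[sprk→φ0] = [1, 1, 1, 1]
r1 m[sprk→φ1] = [1, 1, 1, 1]
r2 m[φ0→sun] = [16, 14, 20, 26]
r2 m[φ0→sprk] = [14, 20, 16, 26]
r2 m[φ1→wind] = [20, 21, 17, 25]
r2 m[φ1→sprk] = [26, 18, 24, 15]
r2 m[sun→φ0] = [1, 1, 1, 1]
r2 m[wind→φ1] = [1, 1, 1, 1]
r2 m[sprk→φ0] = [26, 18, 24, 15]
r2 m[sprk→φ1] = [14, 20, 16, 26]
r3 m[φ0→sun] = [318, 280, 397, 503]
r3 m[φ0→sprk] = [14, 20, 16, 26]
r3 m[φ1→wind] = [390, 352, 298, 458]
r3 m[φ1→sprk] = [26, 18, 24, 15]
r3 m[sun→φ0] = [1, 1, 1, 1]
r3 m[wind→φ1] = [1, 1, 1, 1]
r3 m[sprk→φ0] = [26, 18, 24, 15]
r3 m[sprk→φ1] = [14, 20, 16, 26]
r4 m[φ0→sun] = [318, 280, 397, 503]
r4 m[φ0→sprk] = [14, 20, 16, 26]
r4 m[φ1→wind] = [390, 352, 298, 458]
r4 m[φ1→sprk] = [26, 18, 24, 15]
r4 m[sun→φ0] = [1, 1, 1, 1]
r4 m[wind→φ1] = [1, 1, 1, 1]
r4 m[sprk→φ0] = [26, 18, 24, 15]
r4 m[sprk→φ1] = [14, 20, 16, 26]
fixed point reached at round 4
b[sprk] = ⊗ incoming = [364, 360, 384, 390]

b[sprk] = [364, 360, 384, 390]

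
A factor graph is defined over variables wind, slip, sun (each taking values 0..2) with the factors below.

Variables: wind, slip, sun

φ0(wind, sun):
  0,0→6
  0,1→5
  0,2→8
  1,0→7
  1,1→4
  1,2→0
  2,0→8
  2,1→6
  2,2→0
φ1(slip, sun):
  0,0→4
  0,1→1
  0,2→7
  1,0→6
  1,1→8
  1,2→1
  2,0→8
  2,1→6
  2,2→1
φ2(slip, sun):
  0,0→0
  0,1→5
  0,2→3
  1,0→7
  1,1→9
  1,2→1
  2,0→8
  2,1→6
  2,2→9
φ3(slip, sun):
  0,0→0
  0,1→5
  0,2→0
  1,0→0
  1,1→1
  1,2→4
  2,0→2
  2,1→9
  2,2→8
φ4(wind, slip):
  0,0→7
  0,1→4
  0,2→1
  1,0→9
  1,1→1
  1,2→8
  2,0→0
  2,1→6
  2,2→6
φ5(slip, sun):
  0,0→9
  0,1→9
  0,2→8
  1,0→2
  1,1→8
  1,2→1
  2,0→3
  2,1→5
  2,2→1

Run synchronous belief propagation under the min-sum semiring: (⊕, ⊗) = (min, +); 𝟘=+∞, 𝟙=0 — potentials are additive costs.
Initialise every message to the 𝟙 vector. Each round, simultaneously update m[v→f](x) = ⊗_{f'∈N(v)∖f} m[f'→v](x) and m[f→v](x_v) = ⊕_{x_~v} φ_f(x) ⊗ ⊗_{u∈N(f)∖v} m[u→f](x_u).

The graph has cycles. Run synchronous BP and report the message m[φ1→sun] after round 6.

message @ round 6 = [20, 19, 15]

init: all messages = 𝟙 over 3 values
r1 m[φ0→wind] = [5, 0, 0]
r1 m[φ0→sun] = [6, 4, 0]
r1 m[φ1→slip] = [1, 1, 1]
r1 m[φ1→sun] = [4, 1, 1]
r1 m[φ2→slip] = [0, 1, 6]
r1 m[φ2→sun] = [0, 5, 1]
r1 m[φ3→slip] = [0, 0, 2]
r1 m[φ3→sun] = [0, 1, 0]
r1 m[φ4→wind] = [1, 1, 0]
r1 m[φ4→slip] = [0, 1, 1]
r1 m[φ5→slip] = [8, 1, 1]
r1 m[φ5→sun] = [2, 5, 1]
r1 m[wind→φ0] = [0, 0, 0]
r1 m[wind→φ4] = [0, 0, 0]
r1 m[slip→φ1] = [0, 0, 0]
r1 m[slip→φ2] = [0, 0, 0]
r1 m[slip→φ3] = [0, 0, 0]
r1 m[slip→φ4] = [0, 0, 0]
r1 m[slip→φ5] = [0, 0, 0]
r1 m[sun→φ0] = [0, 0, 0]
r1 m[sun→φ1] = [0, 0, 0]
r1 m[sun→φ2] = [0, 0, 0]
r1 m[sun→φ3] = [0, 0, 0]
r1 m[sun→φ5] = [0, 0, 0]
r2 m[φ0→wind] = [5, 0, 0]
r2 m[φ0→sun] = [6, 4, 0]
r2 m[φ1→slip] = [1, 1, 1]
r2 m[φ1→sun] = [4, 1, 1]
r2 m[φ2→slip] = [0, 1, 6]
r2 m[φ2→sun] = [0, 5, 1]
r2 m[φ3→slip] = [0, 0, 2]
r2 m[φ3→sun] = [0, 1, 0]
r2 m[φ4→wind] = [1, 1, 0]
r2 m[φ4→slip] = [0, 1, 1]
r2 m[φ5→slip] = [8, 1, 1]
r2 m[φ5→sun] = [2, 5, 1]
r2 m[wind→φ0] = [1, 1, 0]
r2 m[wind→φ4] = [5, 0, 0]
r2 m[slip→φ1] = [8, 3, 10]
r2 m[slip→φ2] = [9, 3, 5]
r2 m[slip→φ3] = [9, 4, 9]
r2 m[slip→φ4] = [9, 3, 10]
r2 m[slip→φ5] = [1, 3, 10]
r2 m[sun→φ0] = [6, 12, 3]
r2 m[sun→φ1] = [8, 15, 2]
r2 m[sun→φ2] = [12, 11, 2]
r2 m[sun→φ3] = [12, 15, 3]
r2 m[sun→φ5] = [10, 11, 2]
r3 m[φ0→wind] = [11, 3, 3]
r3 m[φ0→sun] = [7, 5, 0]
r3 m[φ1→slip] = [9, 3, 3]
r3 m[φ1→sun] = [9, 9, 4]
r3 m[φ2→slip] = [5, 3, 11]
r3 m[φ2→sun] = [9, 11, 4]
r3 m[φ3→slip] = [3, 7, 11]
r3 m[φ3→sun] = [4, 5, 8]
r3 m[φ4→wind] = [7, 4, 9]
r3 m[φ4→slip] = [0, 1, 6]
r3 m[φ5→slip] = [10, 3, 3]
r3 m[φ5→sun] = [5, 10, 4]
r3 m[wind→φ0] = [1, 1, 0]
r3 m[wind→φ4] = [5, 0, 0]
r3 m[slip→φ1] = [8, 3, 10]
r3 m[slip→φ2] = [9, 3, 5]
r3 m[slip→φ3] = [9, 4, 9]
r3 m[slip→φ4] = [9, 3, 10]
r3 m[slip→φ5] = [1, 3, 10]
r3 m[sun→φ0] = [6, 12, 3]
r3 m[sun→φ1] = [8, 15, 2]
r3 m[sun→φ2] = [12, 11, 2]
r3 m[sun→φ3] = [12, 15, 3]
r3 m[sun→φ5] = [10, 11, 2]
r4 m[φ0→wind] = [11, 3, 3]
r4 m[φ0→sun] = [7, 5, 0]
r4 m[φ1→slip] = [9, 3, 3]
r4 m[φ1→sun] = [9, 9, 4]
r4 m[φ2→slip] = [5, 3, 11]
r4 m[φ2→sun] = [9, 11, 4]
r4 m[φ3→slip] = [3, 7, 11]
r4 m[φ3→sun] = [4, 5, 8]
r4 m[φ4→wind] = [7, 4, 9]
r4 m[φ4→slip] = [0, 1, 6]
r4 m[φ5→slip] = [10, 3, 3]
r4 m[φ5→sun] = [5, 10, 4]
r4 m[wind→φ0] = [7, 4, 9]
r4 m[wind→φ4] = [11, 3, 3]
r4 m[slip→φ1] = [18, 14, 31]
r4 m[slip→φ2] = [22, 14, 23]
r4 m[slip→φ3] = [24, 10, 23]
r4 m[slip→φ4] = [27, 16, 28]
r4 m[slip→φ5] = [17, 14, 31]
r4 m[sun→φ0] = [27, 35, 20]
r4 m[sun→φ1] = [25, 31, 16]
r4 m[sun→φ2] = [25, 29, 16]
r4 m[sun→φ3] = [30, 35, 12]
r4 m[sun→φ5] = [29, 30, 16]
r5 m[φ0→wind] = [28, 20, 20]
r5 m[φ0→sun] = [11, 8, 4]
r5 m[φ1→slip] = [23, 17, 17]
r5 m[φ1→sun] = [20, 19, 15]
r5 m[φ2→slip] = [19, 17, 25]
r5 m[φ2→sun] = [21, 23, 15]
r5 m[φ3→slip] = [12, 16, 20]
r5 m[φ3→sun] = [10, 11, 14]
r5 m[φ4→wind] = [20, 17, 22]
r5 m[φ4→slip] = [3, 4, 9]
r5 m[φ5→slip] = [24, 17, 17]
r5 m[φ5→sun] = [16, 22, 15]
r5 m[wind→φ0] = [7, 4, 9]
r5 m[wind→φ4] = [11, 3, 3]
r5 m[slip→φ1] = [18, 14, 31]
r5 m[slip→φ2] = [22, 14, 23]
r5 m[slip→φ3] = [24, 10, 23]
r5 m[slip→φ4] = [27, 16, 28]
r5 m[slip→φ5] = [17, 14, 31]
r5 m[sun→φ0] = [27, 35, 20]
r5 m[sun→φ1] = [25, 31, 16]
r5 m[sun→φ2] = [25, 29, 16]
r5 m[sun→φ3] = [30, 35, 12]
r5 m[sun→φ5] = [29, 30, 16]
r6 m[φ0→wind] = [28, 20, 20]
r6 m[φ0→sun] = [11, 8, 4]
r6 m[φ1→slip] = [23, 17, 17]
r6 m[φ1→sun] = [20, 19, 15]
r6 m[φ2→slip] = [19, 17, 25]
r6 m[φ2→sun] = [21, 23, 15]
r6 m[φ3→slip] = [12, 16, 20]
r6 m[φ3→sun] = [10, 11, 14]
r6 m[φ4→wind] = [20, 17, 22]
r6 m[φ4→slip] = [3, 4, 9]
r6 m[φ5→slip] = [24, 17, 17]
r6 m[φ5→sun] = [16, 22, 15]
r6 m[wind→φ0] = [20, 17, 22]
r6 m[wind→φ4] = [28, 20, 20]
r6 m[slip→φ1] = [58, 54, 71]
r6 m[slip→φ2] = [62, 54, 63]
r6 m[slip→φ3] = [69, 55, 68]
r6 m[slip→φ4] = [78, 67, 79]
r6 m[slip→φ5] = [57, 54, 71]
r6 m[sun→φ0] = [67, 75, 59]
r6 m[sun→φ1] = [58, 64, 48]
r6 m[sun→φ2] = [57, 60, 48]
r6 m[sun→φ3] = [68, 72, 49]
r6 m[sun→φ5] = [62, 61, 48]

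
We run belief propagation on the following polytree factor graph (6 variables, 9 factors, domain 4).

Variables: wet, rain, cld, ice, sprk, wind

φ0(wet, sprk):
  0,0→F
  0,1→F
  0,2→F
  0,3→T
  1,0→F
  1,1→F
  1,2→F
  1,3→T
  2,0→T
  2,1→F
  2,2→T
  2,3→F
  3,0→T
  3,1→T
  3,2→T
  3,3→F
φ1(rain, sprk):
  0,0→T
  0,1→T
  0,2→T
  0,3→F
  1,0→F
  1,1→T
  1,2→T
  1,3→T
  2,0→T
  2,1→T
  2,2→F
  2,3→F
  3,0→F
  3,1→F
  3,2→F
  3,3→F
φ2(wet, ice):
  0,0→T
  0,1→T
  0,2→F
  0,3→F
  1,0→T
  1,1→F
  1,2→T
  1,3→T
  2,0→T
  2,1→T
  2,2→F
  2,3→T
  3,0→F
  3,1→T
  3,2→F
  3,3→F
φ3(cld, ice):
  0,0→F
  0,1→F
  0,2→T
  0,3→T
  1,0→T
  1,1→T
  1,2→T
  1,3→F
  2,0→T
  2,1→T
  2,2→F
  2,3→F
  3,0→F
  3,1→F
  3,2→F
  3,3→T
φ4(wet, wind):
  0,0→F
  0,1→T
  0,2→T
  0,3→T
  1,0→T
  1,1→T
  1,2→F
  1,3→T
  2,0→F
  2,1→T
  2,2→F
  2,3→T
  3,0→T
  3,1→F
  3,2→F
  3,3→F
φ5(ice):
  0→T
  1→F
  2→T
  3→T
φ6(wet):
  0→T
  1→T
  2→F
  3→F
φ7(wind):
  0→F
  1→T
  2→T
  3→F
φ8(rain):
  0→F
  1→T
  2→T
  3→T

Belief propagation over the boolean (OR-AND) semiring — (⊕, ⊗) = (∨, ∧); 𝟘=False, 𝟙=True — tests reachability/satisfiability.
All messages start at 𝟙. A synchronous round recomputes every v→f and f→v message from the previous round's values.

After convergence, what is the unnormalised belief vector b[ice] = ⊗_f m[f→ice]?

b[ice] = [T, F, T, T]

init: all messages = 𝟙 over 4 values
r1 m[φ0→wet] = [T, T, T, T]
r1 m[φ0→sprk] = [T, T, T, T]
r1 m[φ1→rain] = [T, T, T, F]
r1 m[φ1→sprk] = [T, T, T, T]
r1 m[φ2→wet] = [T, T, T, T]
r1 m[φ2→ice] = [T, T, T, T]
r1 m[φ3→cld] = [T, T, T, T]
r1 m[φ3→ice] = [T, T, T, T]
r1 m[φ4→wet] = [T, T, T, T]
r1 m[φ4→wind] = [T, T, T, T]
r1 m[φ5→ice] = [T, F, T, T]
r1 m[φ6→wet] = [T, T, F, F]
r1 m[φ7→wind] = [F, T, T, F]
r1 m[φ8→rain] = [F, T, T, T]
r1 m[wet→φ0] = [T, T, T, T]
r1 m[wet→φ2] = [T, T, T, T]
r1 m[wet→φ4] = [T, T, T, T]
r1 m[wet→φ6] = [T, T, T, T]
r1 m[rain→φ1] = [T, T, T, T]
r1 m[rain→φ8] = [T, T, T, T]
r1 m[cld→φ3] = [T, T, T, T]
r1 m[ice→φ2] = [T, T, T, T]
r1 m[ice→φ3] = [T, T, T, T]
r1 m[ice→φ5] = [T, T, T, T]
r1 m[sprk→φ0] = [T, T, T, T]
r1 m[sprk→φ1] = [T, T, T, T]
r1 m[wind→φ4] = [T, T, T, T]
r1 m[wind→φ7] = [T, T, T, T]
r2 m[φ0→wet] = [T, T, T, T]
r2 m[φ0→sprk] = [T, T, T, T]
r2 m[φ1→rain] = [T, T, T, F]
r2 m[φ1→sprk] = [T, T, T, T]
r2 m[φ2→wet] = [T, T, T, T]
r2 m[φ2→ice] = [T, T, T, T]
r2 m[φ3→cld] = [T, T, T, T]
r2 m[φ3→ice] = [T, T, T, T]
r2 m[φ4→wet] = [T, T, T, T]
r2 m[φ4→wind] = [T, T, T, T]
r2 m[φ5→ice] = [T, F, T, T]
r2 m[φ6→wet] = [T, T, F, F]
r2 m[φ7→wind] = [F, T, T, F]
r2 m[φ8→rain] = [F, T, T, T]
r2 m[wet→φ0] = [T, T, F, F]
r2 m[wet→φ2] = [T, T, F, F]
r2 m[wet→φ4] = [T, T, F, F]
r2 m[wet→φ6] = [T, T, T, T]
r2 m[rain→φ1] = [F, T, T, T]
r2 m[rain→φ8] = [T, T, T, F]
r2 m[cld→φ3] = [T, T, T, T]
r2 m[ice→φ2] = [T, F, T, T]
r2 m[ice→φ3] = [T, F, T, T]
r2 m[ice→φ5] = [T, T, T, T]
r2 m[sprk→φ0] = [T, T, T, T]
r2 m[sprk→φ1] = [T, T, T, T]
r2 m[wind→φ4] = [F, T, T, F]
r2 m[wind→φ7] = [T, T, T, T]
r3 m[φ0→wet] = [T, T, T, T]
r3 m[φ0→sprk] = [F, F, F, T]
r3 m[φ1→rain] = [T, T, T, F]
r3 m[φ1→sprk] = [T, T, T, T]
r3 m[φ2→wet] = [T, T, T, F]
r3 m[φ2→ice] = [T, T, T, T]
r3 m[φ3→cld] = [T, T, T, T]
r3 m[φ3→ice] = [T, T, T, T]
r3 m[φ4→wet] = [T, T, T, F]
r3 m[φ4→wind] = [T, T, T, T]
r3 m[φ5→ice] = [T, F, T, T]
r3 m[φ6→wet] = [T, T, F, F]
r3 m[φ7→wind] = [F, T, T, F]
r3 m[φ8→rain] = [F, T, T, T]
r3 m[wet→φ0] = [T, T, F, F]
r3 m[wet→φ2] = [T, T, F, F]
r3 m[wet→φ4] = [T, T, F, F]
r3 m[wet→φ6] = [T, T, T, T]
r3 m[rain→φ1] = [F, T, T, T]
r3 m[rain→φ8] = [T, T, T, F]
r3 m[cld→φ3] = [T, T, T, T]
r3 m[ice→φ2] = [T, F, T, T]
r3 m[ice→φ3] = [T, F, T, T]
r3 m[ice→φ5] = [T, T, T, T]
r3 m[sprk→φ0] = [T, T, T, T]
r3 m[sprk→φ1] = [T, T, T, T]
r3 m[wind→φ4] = [F, T, T, F]
r3 m[wind→φ7] = [T, T, T, T]
r4 m[φ0→wet] = [T, T, T, T]
r4 m[φ0→sprk] = [F, F, F, T]
r4 m[φ1→rain] = [T, T, T, F]
r4 m[φ1→sprk] = [T, T, T, T]
r4 m[φ2→wet] = [T, T, T, F]
r4 m[φ2→ice] = [T, T, T, T]
r4 m[φ3→cld] = [T, T, T, T]
r4 m[φ3→ice] = [T, T, T, T]
r4 m[φ4→wet] = [T, T, T, F]
r4 m[φ4→wind] = [T, T, T, T]
r4 m[φ5→ice] = [T, F, T, T]
r4 m[φ6→wet] = [T, T, F, F]
r4 m[φ7→wind] = [F, T, T, F]
r4 m[φ8→rain] = [F, T, T, T]
r4 m[wet→φ0] = [T, T, F, F]
r4 m[wet→φ2] = [T, T, F, F]
r4 m[wet→φ4] = [T, T, F, F]
r4 m[wet→φ6] = [T, T, T, F]
r4 m[rain→φ1] = [F, T, T, T]
r4 m[rain→φ8] = [T, T, T, F]
r4 m[cld→φ3] = [T, T, T, T]
r4 m[ice→φ2] = [T, F, T, T]
r4 m[ice→φ3] = [T, F, T, T]
r4 m[ice→φ5] = [T, T, T, T]
r4 m[sprk→φ0] = [T, T, T, T]
r4 m[sprk→φ1] = [F, F, F, T]
r4 m[wind→φ4] = [F, T, T, F]
r4 m[wind→φ7] = [T, T, T, T]
r5 m[φ0→wet] = [T, T, T, T]
r5 m[φ0→sprk] = [F, F, F, T]
r5 m[φ1→rain] = [F, T, F, F]
r5 m[φ1→sprk] = [T, T, T, T]
r5 m[φ2→wet] = [T, T, T, F]
r5 m[φ2→ice] = [T, T, T, T]
r5 m[φ3→cld] = [T, T, T, T]
r5 m[φ3→ice] = [T, T, T, T]
r5 m[φ4→wet] = [T, T, T, F]
r5 m[φ4→wind] = [T, T, T, T]
r5 m[φ5→ice] = [T, F, T, T]
r5 m[φ6→wet] = [T, T, F, F]
r5 m[φ7→wind] = [F, T, T, F]
r5 m[φ8→rain] = [F, T, T, T]
r5 m[wet→φ0] = [T, T, F, F]
r5 m[wet→φ2] = [T, T, F, F]
r5 m[wet→φ4] = [T, T, F, F]
r5 m[wet→φ6] = [T, T, T, F]
r5 m[rain→φ1] = [F, T, T, T]
r5 m[rain→φ8] = [T, T, T, F]
r5 m[cld→φ3] = [T, T, T, T]
r5 m[ice→φ2] = [T, F, T, T]
r5 m[ice→φ3] = [T, F, T, T]
r5 m[ice→φ5] = [T, T, T, T]
r5 m[sprk→φ0] = [T, T, T, T]
r5 m[sprk→φ1] = [F, F, F, T]
r5 m[wind→φ4] = [F, T, T, F]
r5 m[wind→φ7] = [T, T, T, T]
r6 m[φ0→wet] = [T, T, T, T]
r6 m[φ0→sprk] = [F, F, F, T]
r6 m[φ1→rain] = [F, T, F, F]
r6 m[φ1→sprk] = [T, T, T, T]
r6 m[φ2→wet] = [T, T, T, F]
r6 m[φ2→ice] = [T, T, T, T]
r6 m[φ3→cld] = [T, T, T, T]
r6 m[φ3→ice] = [T, T, T, T]
r6 m[φ4→wet] = [T, T, T, F]
r6 m[φ4→wind] = [T, T, T, T]
r6 m[φ5→ice] = [T, F, T, T]
r6 m[φ6→wet] = [T, T, F, F]
r6 m[φ7→wind] = [F, T, T, F]
r6 m[φ8→rain] = [F, T, T, T]
r6 m[wet→φ0] = [T, T, F, F]
r6 m[wet→φ2] = [T, T, F, F]
r6 m[wet→φ4] = [T, T, F, F]
r6 m[wet→φ6] = [T, T, T, F]
r6 m[rain→φ1] = [F, T, T, T]
r6 m[rain→φ8] = [F, T, F, F]
r6 m[cld→φ3] = [T, T, T, T]
r6 m[ice→φ2] = [T, F, T, T]
r6 m[ice→φ3] = [T, F, T, T]
r6 m[ice→φ5] = [T, T, T, T]
r6 m[sprk→φ0] = [T, T, T, T]
r6 m[sprk→φ1] = [F, F, F, T]
r6 m[wind→φ4] = [F, T, T, F]
r6 m[wind→φ7] = [T, T, T, T]
r7 m[φ0→wet] = [T, T, T, T]
r7 m[φ0→sprk] = [F, F, F, T]
r7 m[φ1→rain] = [F, T, F, F]
r7 m[φ1→sprk] = [T, T, T, T]
r7 m[φ2→wet] = [T, T, T, F]
r7 m[φ2→ice] = [T, T, T, T]
r7 m[φ3→cld] = [T, T, T, T]
r7 m[φ3→ice] = [T, T, T, T]
r7 m[φ4→wet] = [T, T, T, F]
r7 m[φ4→wind] = [T, T, T, T]
r7 m[φ5→ice] = [T, F, T, T]
r7 m[φ6→wet] = [T, T, F, F]
r7 m[φ7→wind] = [F, T, T, F]
r7 m[φ8→rain] = [F, T, T, T]
r7 m[wet→φ0] = [T, T, F, F]
r7 m[wet→φ2] = [T, T, F, F]
r7 m[wet→φ4] = [T, T, F, F]
r7 m[wet→φ6] = [T, T, T, F]
r7 m[rain→φ1] = [F, T, T, T]
r7 m[rain→φ8] = [F, T, F, F]
r7 m[cld→φ3] = [T, T, T, T]
r7 m[ice→φ2] = [T, F, T, T]
r7 m[ice→φ3] = [T, F, T, T]
r7 m[ice→φ5] = [T, T, T, T]
r7 m[sprk→φ0] = [T, T, T, T]
r7 m[sprk→φ1] = [F, F, F, T]
r7 m[wind→φ4] = [F, T, T, F]
r7 m[wind→φ7] = [T, T, T, T]
fixed point reached at round 7
b[ice] = ⊗ incoming = [T, F, T, T]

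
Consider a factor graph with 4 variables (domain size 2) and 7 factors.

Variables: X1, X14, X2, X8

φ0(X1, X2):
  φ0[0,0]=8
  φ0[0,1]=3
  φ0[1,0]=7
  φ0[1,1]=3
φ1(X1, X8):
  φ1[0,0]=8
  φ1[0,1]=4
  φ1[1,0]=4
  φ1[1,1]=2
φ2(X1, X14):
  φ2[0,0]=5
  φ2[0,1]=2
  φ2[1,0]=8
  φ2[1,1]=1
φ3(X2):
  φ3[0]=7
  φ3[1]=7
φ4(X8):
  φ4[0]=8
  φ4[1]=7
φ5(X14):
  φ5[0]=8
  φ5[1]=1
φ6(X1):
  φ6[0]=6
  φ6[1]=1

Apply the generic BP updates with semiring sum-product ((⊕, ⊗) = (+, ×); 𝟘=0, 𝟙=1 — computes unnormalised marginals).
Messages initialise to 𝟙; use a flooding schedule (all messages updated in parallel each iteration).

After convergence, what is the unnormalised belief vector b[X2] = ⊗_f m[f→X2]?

init: all messages = 𝟙 over 2 values
r1 m[φ0→X1] = [11, 10]
r1 m[φ0→X2] = [15, 6]
r1 m[φ1→X1] = [12, 6]
r1 m[φ1→X8] = [12, 6]
r1 m[φ2→X1] = [7, 9]
r1 m[φ2→X14] = [13, 3]
r1 m[φ3→X2] = [7, 7]
r1 m[φ4→X8] = [8, 7]
r1 m[φ5→X14] = [8, 1]
r1 m[φ6→X1] = [6, 1]
r1 m[X1→φ0] = [1, 1]
r1 m[X1→φ1] = [1, 1]
r1 m[X1→φ2] = [1, 1]
r1 m[X1→φ6] = [1, 1]
r1 m[X14→φ2] = [1, 1]
r1 m[X14→φ5] = [1, 1]
r1 m[X2→φ0] = [1, 1]
r1 m[X2→φ3] = [1, 1]
r1 m[X8→φ1] = [1, 1]
r1 m[X8→φ4] = [1, 1]
r2 m[φ0→X1] = [11, 10]
r2 m[φ0→X2] = [15, 6]
r2 m[φ1→X1] = [12, 6]
r2 m[φ1→X8] = [12, 6]
r2 m[φ2→X1] = [7, 9]
r2 m[φ2→X14] = [13, 3]
r2 m[φ3→X2] = [7, 7]
r2 m[φ4→X8] = [8, 7]
r2 m[φ5→X14] = [8, 1]
r2 m[φ6→X1] = [6, 1]
r2 m[X1→φ0] = [504, 54]
r2 m[X1→φ1] = [462, 90]
r2 m[X1→φ2] = [792, 60]
r2 m[X1→φ6] = [924, 540]
r2 m[X14→φ2] = [8, 1]
r2 m[X14→φ5] = [13, 3]
r2 m[X2→φ0] = [7, 7]
r2 m[X2→φ3] = [15, 6]
r2 m[X8→φ1] = [8, 7]
r2 m[X8→φ4] = [12, 6]
r3 m[φ0→X1] = [77, 70]
r3 m[φ0→X2] = [4410, 1674]
r3 m[φ1→X1] = [92, 46]
r3 m[φ1→X8] = [4056, 2028]
r3 m[φ2→X1] = [42, 65]
r3 m[φ2→X14] = [4440, 1644]
r3 m[φ3→X2] = [7, 7]
r3 m[φ4→X8] = [8, 7]
r3 m[φ5→X14] = [8, 1]
r3 m[φ6→X1] = [6, 1]
r3 m[X1→φ0] = [504, 54]
r3 m[X1→φ1] = [462, 90]
r3 m[X1→φ2] = [792, 60]
r3 m[X1→φ6] = [924, 540]
r3 m[X14→φ2] = [8, 1]
r3 m[X14→φ5] = [13, 3]
r3 m[X2→φ0] = [7, 7]
r3 m[X2→φ3] = [15, 6]
r3 m[X8→φ1] = [8, 7]
r3 m[X8→φ4] = [12, 6]
r4 m[φ0→X1] = [77, 70]
r4 m[φ0→X2] = [4410, 1674]
r4 m[φ1→X1] = [92, 46]
r4 m[φ1→X8] = [4056, 2028]
r4 m[φ2→X1] = [42, 65]
r4 m[φ2→X14] = [4440, 1644]
r4 m[φ3→X2] = [7, 7]
r4 m[φ4→X8] = [8, 7]
r4 m[φ5→X14] = [8, 1]
r4 m[φ6→X1] = [6, 1]
r4 m[X1→φ0] = [23184, 2990]
r4 m[X1→φ1] = [19404, 4550]
r4 m[X1→φ2] = [42504, 3220]
r4 m[X1→φ6] = [297528, 209300]
r4 m[X14→φ2] = [8, 1]
r4 m[X14→φ5] = [4440, 1644]
r4 m[X2→φ0] = [7, 7]
r4 m[X2→φ3] = [4410, 1674]
r4 m[X8→φ1] = [8, 7]
r4 m[X8→φ4] = [4056, 2028]
r5 m[φ0→X1] = [77, 70]
r5 m[φ0→X2] = [206402, 78522]
r5 m[φ1→X1] = [92, 46]
r5 m[φ1→X8] = [173432, 86716]
r5 m[φ2→X1] = [42, 65]
r5 m[φ2→X14] = [238280, 88228]
r5 m[φ3→X2] = [7, 7]
r5 m[φ4→X8] = [8, 7]
r5 m[φ5→X14] = [8, 1]
r5 m[φ6→X1] = [6, 1]
r5 m[X1→φ0] = [23184, 2990]
r5 m[X1→φ1] = [19404, 4550]
r5 m[X1→φ2] = [42504, 3220]
r5 m[X1→φ6] = [297528, 209300]
r5 m[X14→φ2] = [8, 1]
r5 m[X14→φ5] = [4440, 1644]
r5 m[X2→φ0] = [7, 7]
r5 m[X2→φ3] = [4410, 1674]
r5 m[X8→φ1] = [8, 7]
r5 m[X8→φ4] = [4056, 2028]
r6 m[φ0→X1] = [77, 70]
r6 m[φ0→X2] = [206402, 78522]
r6 m[φ1→X1] = [92, 46]
r6 m[φ1→X8] = [173432, 86716]
r6 m[φ2→X1] = [42, 65]
r6 m[φ2→X14] = [238280, 88228]
r6 m[φ3→X2] = [7, 7]
r6 m[φ4→X8] = [8, 7]
r6 m[φ5→X14] = [8, 1]
r6 m[φ6→X1] = [6, 1]
r6 m[X1→φ0] = [23184, 2990]
r6 m[X1→φ1] = [19404, 4550]
r6 m[X1→φ2] = [42504, 3220]
r6 m[X1→φ6] = [297528, 209300]
r6 m[X14→φ2] = [8, 1]
r6 m[X14→φ5] = [238280, 88228]
r6 m[X2→φ0] = [7, 7]
r6 m[X2→φ3] = [206402, 78522]
r6 m[X8→φ1] = [8, 7]
r6 m[X8→φ4] = [173432, 86716]
r7 m[φ0→X1] = [77, 70]
r7 m[φ0→X2] = [206402, 78522]
r7 m[φ1→X1] = [92, 46]
r7 m[φ1→X8] = [173432, 86716]
r7 m[φ2→X1] = [42, 65]
r7 m[φ2→X14] = [238280, 88228]
r7 m[φ3→X2] = [7, 7]
r7 m[φ4→X8] = [8, 7]
r7 m[φ5→X14] = [8, 1]
r7 m[φ6→X1] = [6, 1]
r7 m[X1→φ0] = [23184, 2990]
r7 m[X1→φ1] = [19404, 4550]
r7 m[X1→φ2] = [42504, 3220]
r7 m[X1→φ6] = [297528, 209300]
r7 m[X14→φ2] = [8, 1]
r7 m[X14→φ5] = [238280, 88228]
r7 m[X2→φ0] = [7, 7]
r7 m[X2→φ3] = [206402, 78522]
r7 m[X8→φ1] = [8, 7]
r7 m[X8→φ4] = [173432, 86716]
fixed point reached at round 7
b[X2] = ⊗ incoming = [1444814, 549654]

b[X2] = [1444814, 549654]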